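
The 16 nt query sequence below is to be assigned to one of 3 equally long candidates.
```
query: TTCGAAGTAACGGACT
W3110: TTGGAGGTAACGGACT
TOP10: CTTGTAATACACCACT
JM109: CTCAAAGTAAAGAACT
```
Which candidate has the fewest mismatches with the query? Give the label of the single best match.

Hamming distances to query — W3110: 2; TOP10: 8; JM109: 4.
Smallest is W3110 with 2 mismatches.

W3110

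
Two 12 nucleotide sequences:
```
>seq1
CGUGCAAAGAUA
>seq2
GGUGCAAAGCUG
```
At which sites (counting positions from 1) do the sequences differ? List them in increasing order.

Scanning 1-based: 1: C/G; 10: A/C; 12: A/G.

1, 10, 12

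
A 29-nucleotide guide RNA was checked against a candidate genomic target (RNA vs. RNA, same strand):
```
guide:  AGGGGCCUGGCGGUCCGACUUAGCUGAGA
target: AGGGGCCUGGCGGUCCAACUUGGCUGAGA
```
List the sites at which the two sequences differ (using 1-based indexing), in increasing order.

17, 22

Scanning 1-based: 17: G/A; 22: A/G.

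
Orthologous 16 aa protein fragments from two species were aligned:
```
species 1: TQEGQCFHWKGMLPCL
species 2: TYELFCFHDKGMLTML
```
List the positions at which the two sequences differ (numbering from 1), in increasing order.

Differences at position 2 (Q→Y), position 4 (G→L), position 5 (Q→F), position 9 (W→D), position 14 (P→T), position 15 (C→M).

2, 4, 5, 9, 14, 15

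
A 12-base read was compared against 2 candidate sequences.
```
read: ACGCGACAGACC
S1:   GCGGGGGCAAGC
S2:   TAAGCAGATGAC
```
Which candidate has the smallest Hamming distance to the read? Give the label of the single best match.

Hamming distances to read — S1: 7; S2: 9.
Smallest is S1 with 7 mismatches.

S1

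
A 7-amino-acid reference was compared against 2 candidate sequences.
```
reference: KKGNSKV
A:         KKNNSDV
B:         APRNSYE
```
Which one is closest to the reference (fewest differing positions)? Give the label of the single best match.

A

Hamming distances to reference — A: 2; B: 5.
Smallest is A with 2 mismatches.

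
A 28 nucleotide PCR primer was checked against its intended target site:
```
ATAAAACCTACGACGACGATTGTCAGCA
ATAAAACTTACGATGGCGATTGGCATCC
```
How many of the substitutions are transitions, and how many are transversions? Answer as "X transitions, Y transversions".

Transitions (purine↔purine or pyrimidine↔pyrimidine): 8 C→T, 14 C→T, 16 A→G.
Transversions (purine↔pyrimidine): 23 T→G, 26 G→T, 28 A→C.

3 transitions, 3 transversions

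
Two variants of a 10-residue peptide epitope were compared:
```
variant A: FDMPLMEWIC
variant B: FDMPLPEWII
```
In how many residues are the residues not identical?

2

Mismatches (1-based): residue 6: M→P; residue 10: C→I.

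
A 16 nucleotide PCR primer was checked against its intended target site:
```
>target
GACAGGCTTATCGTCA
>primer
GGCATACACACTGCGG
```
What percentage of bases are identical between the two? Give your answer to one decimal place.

37.5%

10 positions differ (2, 5, 6, 8, 9, 11, 12, 14, 15, 16), so 6 of 16 match: 6/16 = 37.5%.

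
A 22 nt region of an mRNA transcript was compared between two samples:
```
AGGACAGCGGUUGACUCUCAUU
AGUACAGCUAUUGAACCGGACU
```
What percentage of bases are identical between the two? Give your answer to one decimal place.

8 positions differ (3, 9, 10, 15, 16, 18, 19, 21), so 14 of 22 match: 14/22 = 63.64%.

63.6%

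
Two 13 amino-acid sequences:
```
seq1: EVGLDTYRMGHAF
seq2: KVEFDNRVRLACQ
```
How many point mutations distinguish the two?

The sequences differ at positions 1, 3, 4, 6, 7, 8, 9, 10, 11, 12, 13 (1-based) — 11 in total.

11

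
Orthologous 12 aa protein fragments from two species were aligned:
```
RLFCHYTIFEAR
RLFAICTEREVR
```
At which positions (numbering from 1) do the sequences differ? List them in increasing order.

Scanning 1-based: 4: C/A; 5: H/I; 6: Y/C; 8: I/E; 9: F/R; 11: A/V.

4, 5, 6, 8, 9, 11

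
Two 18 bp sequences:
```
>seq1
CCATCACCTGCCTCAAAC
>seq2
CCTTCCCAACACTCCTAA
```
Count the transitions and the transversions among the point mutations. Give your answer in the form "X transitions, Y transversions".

Transitions (purine↔purine or pyrimidine↔pyrimidine): none.
Transversions (purine↔pyrimidine): 3 A→T, 6 A→C, 8 C→A, 9 T→A, 10 G→C, 11 C→A, 15 A→C, 16 A→T, 18 C→A.

0 transitions, 9 transversions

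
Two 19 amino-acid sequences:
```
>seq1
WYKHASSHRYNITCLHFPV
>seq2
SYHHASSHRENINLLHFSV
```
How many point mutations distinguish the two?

The sequences differ at positions 1, 3, 10, 13, 14, 18 (1-based) — 6 in total.

6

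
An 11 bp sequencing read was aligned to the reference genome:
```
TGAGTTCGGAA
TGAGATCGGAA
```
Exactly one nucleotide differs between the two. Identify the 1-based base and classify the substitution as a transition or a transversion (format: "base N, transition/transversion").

Base 5 changes T→A. T is a pyrimidine and A is a purine, so this is a transversion.

base 5, transversion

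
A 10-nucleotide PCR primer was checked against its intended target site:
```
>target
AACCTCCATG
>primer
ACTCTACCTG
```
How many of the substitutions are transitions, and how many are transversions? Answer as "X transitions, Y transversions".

1 transition, 3 transversions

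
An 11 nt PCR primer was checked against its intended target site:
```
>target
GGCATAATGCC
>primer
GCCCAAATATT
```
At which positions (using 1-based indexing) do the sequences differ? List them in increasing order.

Scanning 1-based: 2: G/C; 4: A/C; 5: T/A; 9: G/A; 10: C/T; 11: C/T.

2, 4, 5, 9, 10, 11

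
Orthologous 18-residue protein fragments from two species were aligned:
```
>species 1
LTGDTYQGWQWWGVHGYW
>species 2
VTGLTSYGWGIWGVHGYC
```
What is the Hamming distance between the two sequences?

7

Comparing position by position, 7 positions differ: 1 (L/V), 4 (D/L), 6 (Y/S), 7 (Q/Y), 10 (Q/G), 11 (W/I), 18 (W/C).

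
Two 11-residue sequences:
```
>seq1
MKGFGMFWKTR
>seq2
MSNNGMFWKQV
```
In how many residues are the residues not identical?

5

Comparing position by position, 5 residues differ: 2 (K/S), 3 (G/N), 4 (F/N), 10 (T/Q), 11 (R/V).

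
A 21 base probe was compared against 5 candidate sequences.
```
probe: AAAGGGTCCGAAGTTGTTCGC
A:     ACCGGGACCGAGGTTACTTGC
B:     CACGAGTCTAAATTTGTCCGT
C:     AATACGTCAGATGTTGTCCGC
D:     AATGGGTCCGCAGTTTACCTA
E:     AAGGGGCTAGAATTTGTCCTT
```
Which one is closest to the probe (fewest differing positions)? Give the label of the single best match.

C

Hamming distances to probe — A: 7; B: 8; C: 6; D: 7; E: 8.
Smallest is C with 6 mismatches.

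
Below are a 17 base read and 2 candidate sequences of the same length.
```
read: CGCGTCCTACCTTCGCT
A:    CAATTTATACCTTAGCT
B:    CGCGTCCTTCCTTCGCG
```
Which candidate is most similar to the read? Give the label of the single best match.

A differs at 6 positions; B differs at 2 positions. The closest is B.

B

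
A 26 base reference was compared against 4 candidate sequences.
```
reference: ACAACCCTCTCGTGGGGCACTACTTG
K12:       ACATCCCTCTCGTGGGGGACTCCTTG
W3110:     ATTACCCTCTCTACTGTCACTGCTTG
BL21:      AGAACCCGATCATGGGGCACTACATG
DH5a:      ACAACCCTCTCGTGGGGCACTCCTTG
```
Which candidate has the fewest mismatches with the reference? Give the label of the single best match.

DH5a

K12 differs at 3 bases; W3110 differs at 8 bases; BL21 differs at 5 bases; DH5a differs at 1 base. The closest is DH5a.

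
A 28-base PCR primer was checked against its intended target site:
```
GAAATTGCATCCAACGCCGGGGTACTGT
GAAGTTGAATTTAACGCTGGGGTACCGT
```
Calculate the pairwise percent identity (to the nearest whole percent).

79%

6 positions differ (4, 8, 11, 12, 18, 26), so 22 of 28 match: 22/28 = 78.57%.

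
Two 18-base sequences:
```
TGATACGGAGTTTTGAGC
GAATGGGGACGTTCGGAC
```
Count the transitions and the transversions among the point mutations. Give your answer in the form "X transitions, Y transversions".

5 transitions, 4 transversions

Transitions (purine↔purine or pyrimidine↔pyrimidine): 2 G→A, 5 A→G, 14 T→C, 16 A→G, 17 G→A.
Transversions (purine↔pyrimidine): 1 T→G, 6 C→G, 10 G→C, 11 T→G.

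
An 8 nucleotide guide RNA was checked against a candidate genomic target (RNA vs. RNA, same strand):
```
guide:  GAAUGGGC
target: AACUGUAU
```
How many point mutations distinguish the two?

The sequences differ at positions 1, 3, 6, 7, 8 (1-based) — 5 in total.

5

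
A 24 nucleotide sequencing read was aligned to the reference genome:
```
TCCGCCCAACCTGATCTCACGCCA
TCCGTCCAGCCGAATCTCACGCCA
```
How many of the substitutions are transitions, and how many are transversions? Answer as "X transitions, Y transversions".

3 transitions, 1 transversion

Mismatches (1-based):
base 5: C→T (pyrimidine→pyrimidine, transition)
base 9: A→G (purine→purine, transition)
base 12: T→G (pyrimidine→purine, transversion)
base 13: G→A (purine→purine, transition)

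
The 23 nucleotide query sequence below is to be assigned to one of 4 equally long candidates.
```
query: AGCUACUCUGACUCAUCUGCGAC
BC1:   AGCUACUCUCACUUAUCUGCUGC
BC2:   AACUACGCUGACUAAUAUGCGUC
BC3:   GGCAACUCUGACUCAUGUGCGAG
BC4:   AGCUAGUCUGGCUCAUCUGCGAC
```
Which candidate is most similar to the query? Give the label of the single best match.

BC4

Hamming distances to query — BC1: 4; BC2: 5; BC3: 4; BC4: 2.
Smallest is BC4 with 2 mismatches.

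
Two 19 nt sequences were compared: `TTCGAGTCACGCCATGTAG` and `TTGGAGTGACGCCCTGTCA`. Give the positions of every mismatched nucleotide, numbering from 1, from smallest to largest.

3, 8, 14, 18, 19

Differences at position 3 (C→G), position 8 (C→G), position 14 (A→C), position 18 (A→C), position 19 (G→A).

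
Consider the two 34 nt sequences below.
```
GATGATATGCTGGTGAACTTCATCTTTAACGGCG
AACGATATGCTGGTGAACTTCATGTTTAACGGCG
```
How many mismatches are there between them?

Comparing position by position, 3 positions differ: 1 (G/A), 3 (T/C), 24 (C/G).

3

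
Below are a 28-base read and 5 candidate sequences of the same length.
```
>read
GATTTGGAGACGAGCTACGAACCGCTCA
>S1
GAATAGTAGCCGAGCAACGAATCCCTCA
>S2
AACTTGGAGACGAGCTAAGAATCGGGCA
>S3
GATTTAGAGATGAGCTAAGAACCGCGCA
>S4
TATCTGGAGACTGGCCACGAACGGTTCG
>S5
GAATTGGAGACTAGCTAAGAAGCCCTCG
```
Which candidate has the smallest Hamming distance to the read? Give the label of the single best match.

S3

Hamming distances to read — S1: 7; S2: 6; S3: 4; S4: 8; S5: 6.
Smallest is S3 with 4 mismatches.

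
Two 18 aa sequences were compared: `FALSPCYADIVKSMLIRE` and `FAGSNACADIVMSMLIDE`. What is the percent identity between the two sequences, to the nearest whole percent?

67%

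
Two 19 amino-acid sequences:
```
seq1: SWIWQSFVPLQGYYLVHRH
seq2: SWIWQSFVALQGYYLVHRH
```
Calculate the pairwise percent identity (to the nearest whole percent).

95%

1 position differs (9), so 18 of 19 match: 18/19 = 94.74%.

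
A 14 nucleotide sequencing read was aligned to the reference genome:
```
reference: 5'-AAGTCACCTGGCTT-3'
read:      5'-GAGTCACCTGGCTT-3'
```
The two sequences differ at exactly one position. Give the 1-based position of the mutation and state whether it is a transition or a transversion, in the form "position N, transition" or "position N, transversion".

position 1, transition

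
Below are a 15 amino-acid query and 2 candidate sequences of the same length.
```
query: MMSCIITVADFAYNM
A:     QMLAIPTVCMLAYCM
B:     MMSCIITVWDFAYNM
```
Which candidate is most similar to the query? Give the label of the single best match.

B

A differs at 8 positions; B differs at 1 position. The closest is B.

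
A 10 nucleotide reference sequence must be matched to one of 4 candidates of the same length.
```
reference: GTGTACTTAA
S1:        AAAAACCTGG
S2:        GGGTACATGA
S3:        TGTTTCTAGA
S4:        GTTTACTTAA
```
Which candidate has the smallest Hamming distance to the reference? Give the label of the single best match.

Hamming distances to reference — S1: 7; S2: 3; S3: 6; S4: 1.
Smallest is S4 with 1 mismatch.

S4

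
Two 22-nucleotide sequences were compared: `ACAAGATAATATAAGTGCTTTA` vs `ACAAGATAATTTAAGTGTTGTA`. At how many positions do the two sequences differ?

3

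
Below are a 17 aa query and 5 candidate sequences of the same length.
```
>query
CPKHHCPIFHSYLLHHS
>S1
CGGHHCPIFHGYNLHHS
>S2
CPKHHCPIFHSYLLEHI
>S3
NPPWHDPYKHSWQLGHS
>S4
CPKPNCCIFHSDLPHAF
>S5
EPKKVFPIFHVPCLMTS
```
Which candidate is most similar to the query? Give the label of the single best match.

S2

Hamming distances to query — S1: 4; S2: 2; S3: 9; S4: 7; S5: 9.
Smallest is S2 with 2 mismatches.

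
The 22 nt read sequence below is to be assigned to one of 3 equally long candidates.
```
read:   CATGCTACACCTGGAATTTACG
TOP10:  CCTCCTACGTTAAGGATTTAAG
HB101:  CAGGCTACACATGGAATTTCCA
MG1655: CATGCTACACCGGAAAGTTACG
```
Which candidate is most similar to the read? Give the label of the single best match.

MG1655

Hamming distances to read — TOP10: 9; HB101: 4; MG1655: 3.
Smallest is MG1655 with 3 mismatches.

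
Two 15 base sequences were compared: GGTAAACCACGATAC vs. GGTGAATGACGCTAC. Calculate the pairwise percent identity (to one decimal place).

73.3%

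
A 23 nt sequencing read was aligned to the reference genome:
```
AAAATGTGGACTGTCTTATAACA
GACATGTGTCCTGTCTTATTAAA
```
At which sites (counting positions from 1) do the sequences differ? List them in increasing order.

Scanning 1-based: 1: A/G; 3: A/C; 9: G/T; 10: A/C; 20: A/T; 22: C/A.

1, 3, 9, 10, 20, 22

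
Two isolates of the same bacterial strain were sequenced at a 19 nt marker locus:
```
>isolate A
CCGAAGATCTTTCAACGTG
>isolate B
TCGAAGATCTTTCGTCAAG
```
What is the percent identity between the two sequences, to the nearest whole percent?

74%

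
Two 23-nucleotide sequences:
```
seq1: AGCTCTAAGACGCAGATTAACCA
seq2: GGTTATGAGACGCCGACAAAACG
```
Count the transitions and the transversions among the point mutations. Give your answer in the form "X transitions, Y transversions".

5 transitions, 4 transversions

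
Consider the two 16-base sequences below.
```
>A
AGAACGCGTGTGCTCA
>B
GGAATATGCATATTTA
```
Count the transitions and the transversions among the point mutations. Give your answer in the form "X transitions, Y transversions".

9 transitions, 0 transversions

Transitions (purine↔purine or pyrimidine↔pyrimidine): 1 A→G, 5 C→T, 6 G→A, 7 C→T, 9 T→C, 10 G→A, 12 G→A, 13 C→T, 15 C→T.
Transversions (purine↔pyrimidine): none.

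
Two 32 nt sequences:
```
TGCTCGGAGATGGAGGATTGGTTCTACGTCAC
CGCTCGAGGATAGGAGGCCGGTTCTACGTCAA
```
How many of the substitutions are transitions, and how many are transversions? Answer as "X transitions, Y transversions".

9 transitions, 1 transversion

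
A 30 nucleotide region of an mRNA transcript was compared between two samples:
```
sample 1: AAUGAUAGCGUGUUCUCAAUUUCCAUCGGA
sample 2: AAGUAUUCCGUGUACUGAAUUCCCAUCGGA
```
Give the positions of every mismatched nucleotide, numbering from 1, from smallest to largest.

3, 4, 7, 8, 14, 17, 22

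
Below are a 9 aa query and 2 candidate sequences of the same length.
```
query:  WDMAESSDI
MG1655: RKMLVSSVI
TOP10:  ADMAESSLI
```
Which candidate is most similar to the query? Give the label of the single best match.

Hamming distances to query — MG1655: 5; TOP10: 2.
Smallest is TOP10 with 2 mismatches.

TOP10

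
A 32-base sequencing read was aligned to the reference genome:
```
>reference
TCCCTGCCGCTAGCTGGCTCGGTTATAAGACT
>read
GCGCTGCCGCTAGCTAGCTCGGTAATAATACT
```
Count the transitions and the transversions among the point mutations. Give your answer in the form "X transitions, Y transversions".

Transitions (purine↔purine or pyrimidine↔pyrimidine): 16 G→A.
Transversions (purine↔pyrimidine): 1 T→G, 3 C→G, 24 T→A, 29 G→T.

1 transition, 4 transversions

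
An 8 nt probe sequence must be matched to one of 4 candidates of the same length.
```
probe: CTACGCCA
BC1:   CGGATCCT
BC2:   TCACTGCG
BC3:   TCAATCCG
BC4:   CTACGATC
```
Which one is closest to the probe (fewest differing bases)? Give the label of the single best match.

BC1 differs at 5 bases; BC2 differs at 5 bases; BC3 differs at 5 bases; BC4 differs at 3 bases. The closest is BC4.

BC4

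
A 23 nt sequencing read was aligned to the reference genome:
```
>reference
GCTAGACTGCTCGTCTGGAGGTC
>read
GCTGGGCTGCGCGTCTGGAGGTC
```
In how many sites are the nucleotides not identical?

3

The sequences differ at sites 4, 6, 11 (1-based) — 3 in total.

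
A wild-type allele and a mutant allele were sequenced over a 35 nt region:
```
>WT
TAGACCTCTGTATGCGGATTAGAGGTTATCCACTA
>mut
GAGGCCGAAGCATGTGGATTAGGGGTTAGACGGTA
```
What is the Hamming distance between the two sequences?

12

Comparing position by position, 12 sites differ: 1 (T/G), 4 (A/G), 7 (T/G), 8 (C/A), 9 (T/A), 11 (T/C), 15 (C/T), 23 (A/G), 29 (T/G), 30 (C/A), 32 (A/G), 33 (C/G).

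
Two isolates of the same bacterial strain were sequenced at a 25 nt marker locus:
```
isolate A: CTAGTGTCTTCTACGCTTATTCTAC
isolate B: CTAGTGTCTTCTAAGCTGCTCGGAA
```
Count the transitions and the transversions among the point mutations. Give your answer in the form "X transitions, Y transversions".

1 transition, 6 transversions

Mismatches (1-based):
site 14: C→A (pyrimidine→purine, transversion)
site 18: T→G (pyrimidine→purine, transversion)
site 19: A→C (purine→pyrimidine, transversion)
site 21: T→C (pyrimidine→pyrimidine, transition)
site 22: C→G (pyrimidine→purine, transversion)
site 23: T→G (pyrimidine→purine, transversion)
site 25: C→A (pyrimidine→purine, transversion)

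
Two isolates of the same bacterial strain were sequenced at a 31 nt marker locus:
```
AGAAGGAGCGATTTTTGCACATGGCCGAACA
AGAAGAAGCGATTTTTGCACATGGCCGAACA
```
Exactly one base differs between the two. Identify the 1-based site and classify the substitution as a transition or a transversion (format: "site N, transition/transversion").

Site 6 changes G→A. G is a purine and A is a purine, so this is a transition.

site 6, transition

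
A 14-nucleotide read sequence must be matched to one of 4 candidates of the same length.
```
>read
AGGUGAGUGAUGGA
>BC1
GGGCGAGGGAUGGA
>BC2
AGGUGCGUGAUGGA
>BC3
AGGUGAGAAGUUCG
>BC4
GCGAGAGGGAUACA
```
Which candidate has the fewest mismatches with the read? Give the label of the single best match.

BC2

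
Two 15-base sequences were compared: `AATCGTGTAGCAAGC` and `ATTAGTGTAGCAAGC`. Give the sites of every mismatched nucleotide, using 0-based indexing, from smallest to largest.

Differences at site 1 (A→T), site 3 (C→A).

1, 3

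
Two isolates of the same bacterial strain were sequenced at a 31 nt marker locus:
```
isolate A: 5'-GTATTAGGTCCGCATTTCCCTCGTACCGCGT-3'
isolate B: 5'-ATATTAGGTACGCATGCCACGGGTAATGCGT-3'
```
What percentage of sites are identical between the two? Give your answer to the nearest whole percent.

9 positions differ (1, 10, 16, 17, 19, 21, 22, 26, 27), so 22 of 31 match: 22/31 = 70.97%.

71%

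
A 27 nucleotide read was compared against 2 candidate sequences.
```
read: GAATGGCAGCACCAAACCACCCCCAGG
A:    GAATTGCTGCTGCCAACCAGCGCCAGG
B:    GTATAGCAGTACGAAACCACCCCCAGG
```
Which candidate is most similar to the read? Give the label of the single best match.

A differs at 7 sites; B differs at 4 sites. The closest is B.

B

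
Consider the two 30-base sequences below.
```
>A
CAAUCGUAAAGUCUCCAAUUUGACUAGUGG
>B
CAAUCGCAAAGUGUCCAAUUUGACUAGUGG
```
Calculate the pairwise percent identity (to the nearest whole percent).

93%

Mismatches at positions 7, 13 (1-based): 2 of 30.
Identical positions: 28/30 = 93.33% → 93%.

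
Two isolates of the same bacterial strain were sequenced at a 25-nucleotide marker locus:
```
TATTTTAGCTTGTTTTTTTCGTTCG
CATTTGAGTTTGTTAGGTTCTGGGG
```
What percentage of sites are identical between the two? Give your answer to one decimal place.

60.0%

Mismatches at positions 1, 6, 9, 15, 16, 17, 21, 22, 23, 24 (1-based): 10 of 25.
Identical positions: 15/25 = 60% → 60.0%.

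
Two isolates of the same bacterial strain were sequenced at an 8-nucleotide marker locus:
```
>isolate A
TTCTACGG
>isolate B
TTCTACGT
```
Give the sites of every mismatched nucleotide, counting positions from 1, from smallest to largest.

Differences at site 8 (G→T).

8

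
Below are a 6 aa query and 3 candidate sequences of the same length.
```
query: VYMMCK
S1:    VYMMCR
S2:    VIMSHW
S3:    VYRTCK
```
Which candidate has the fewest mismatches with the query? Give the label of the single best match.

S1

Hamming distances to query — S1: 1; S2: 4; S3: 2.
Smallest is S1 with 1 mismatch.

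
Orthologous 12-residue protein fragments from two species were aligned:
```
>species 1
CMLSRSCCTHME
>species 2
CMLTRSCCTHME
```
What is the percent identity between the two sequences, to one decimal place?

1 position differs (4), so 11 of 12 match: 11/12 = 91.67%.

91.7%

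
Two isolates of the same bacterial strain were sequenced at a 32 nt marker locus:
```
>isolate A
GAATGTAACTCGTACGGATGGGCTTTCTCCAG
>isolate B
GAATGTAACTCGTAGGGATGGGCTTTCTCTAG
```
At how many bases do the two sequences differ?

2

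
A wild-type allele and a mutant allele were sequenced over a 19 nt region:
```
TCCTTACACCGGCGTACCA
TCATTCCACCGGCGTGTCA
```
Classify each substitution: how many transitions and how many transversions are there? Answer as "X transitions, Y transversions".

Transitions (purine↔purine or pyrimidine↔pyrimidine): 16 A→G, 17 C→T.
Transversions (purine↔pyrimidine): 3 C→A, 6 A→C.

2 transitions, 2 transversions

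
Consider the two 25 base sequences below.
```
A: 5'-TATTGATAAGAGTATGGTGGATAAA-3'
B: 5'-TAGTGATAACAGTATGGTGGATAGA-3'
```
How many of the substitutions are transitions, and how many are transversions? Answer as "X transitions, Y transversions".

1 transition, 2 transversions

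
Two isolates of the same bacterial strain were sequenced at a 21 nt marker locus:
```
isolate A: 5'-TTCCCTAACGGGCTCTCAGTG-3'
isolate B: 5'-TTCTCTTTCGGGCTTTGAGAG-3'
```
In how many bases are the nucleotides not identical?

The sequences differ at bases 4, 7, 8, 15, 17, 20 (1-based) — 6 in total.

6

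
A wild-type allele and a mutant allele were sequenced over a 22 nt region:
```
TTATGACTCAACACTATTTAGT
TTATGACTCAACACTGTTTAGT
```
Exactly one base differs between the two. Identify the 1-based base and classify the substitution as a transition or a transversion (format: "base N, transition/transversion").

Base 16 changes A→G. A is a purine and G is a purine, so this is a transition.

base 16, transition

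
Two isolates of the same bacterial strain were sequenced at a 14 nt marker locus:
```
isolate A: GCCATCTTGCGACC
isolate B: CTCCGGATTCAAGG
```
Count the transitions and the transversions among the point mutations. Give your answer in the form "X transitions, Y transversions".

2 transitions, 8 transversions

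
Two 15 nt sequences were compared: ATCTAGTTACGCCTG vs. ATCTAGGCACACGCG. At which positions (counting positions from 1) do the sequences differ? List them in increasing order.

Scanning 1-based: 7: T/G; 8: T/C; 11: G/A; 13: C/G; 14: T/C.

7, 8, 11, 13, 14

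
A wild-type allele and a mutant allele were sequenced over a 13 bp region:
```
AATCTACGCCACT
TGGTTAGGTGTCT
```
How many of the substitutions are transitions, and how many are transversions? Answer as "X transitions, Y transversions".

3 transitions, 5 transversions

Transitions (purine↔purine or pyrimidine↔pyrimidine): 2 A→G, 4 C→T, 9 C→T.
Transversions (purine↔pyrimidine): 1 A→T, 3 T→G, 7 C→G, 10 C→G, 11 A→T.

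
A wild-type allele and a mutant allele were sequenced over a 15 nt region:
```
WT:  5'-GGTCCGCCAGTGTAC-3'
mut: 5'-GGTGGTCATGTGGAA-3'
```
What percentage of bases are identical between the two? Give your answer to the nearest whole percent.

53%

Mismatches at positions 4, 5, 6, 8, 9, 13, 15 (1-based): 7 of 15.
Identical positions: 8/15 = 53.33% → 53%.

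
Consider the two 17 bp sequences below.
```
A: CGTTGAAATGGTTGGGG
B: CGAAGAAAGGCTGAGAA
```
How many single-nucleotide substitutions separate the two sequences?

8

Comparing position by position, 8 sites differ: 3 (T/A), 4 (T/A), 9 (T/G), 11 (G/C), 13 (T/G), 14 (G/A), 16 (G/A), 17 (G/A).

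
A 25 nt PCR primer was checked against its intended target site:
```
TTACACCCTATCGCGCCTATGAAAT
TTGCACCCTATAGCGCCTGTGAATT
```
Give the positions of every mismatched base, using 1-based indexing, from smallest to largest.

3, 12, 19, 24

Scanning 1-based: 3: A/G; 12: C/A; 19: A/G; 24: A/T.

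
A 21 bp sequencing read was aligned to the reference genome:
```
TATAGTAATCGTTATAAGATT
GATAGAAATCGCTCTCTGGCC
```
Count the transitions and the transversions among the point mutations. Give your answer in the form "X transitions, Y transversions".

Transitions (purine↔purine or pyrimidine↔pyrimidine): 12 T→C, 19 A→G, 20 T→C, 21 T→C.
Transversions (purine↔pyrimidine): 1 T→G, 6 T→A, 14 A→C, 16 A→C, 17 A→T.

4 transitions, 5 transversions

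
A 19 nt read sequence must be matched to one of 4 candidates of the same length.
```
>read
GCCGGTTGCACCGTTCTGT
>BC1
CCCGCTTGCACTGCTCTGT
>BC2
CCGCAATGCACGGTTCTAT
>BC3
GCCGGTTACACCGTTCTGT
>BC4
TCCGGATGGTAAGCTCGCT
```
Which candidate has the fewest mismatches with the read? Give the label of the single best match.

BC3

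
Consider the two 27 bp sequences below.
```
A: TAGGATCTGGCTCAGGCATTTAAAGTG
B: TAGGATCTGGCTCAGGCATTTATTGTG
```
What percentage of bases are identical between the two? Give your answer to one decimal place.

92.6%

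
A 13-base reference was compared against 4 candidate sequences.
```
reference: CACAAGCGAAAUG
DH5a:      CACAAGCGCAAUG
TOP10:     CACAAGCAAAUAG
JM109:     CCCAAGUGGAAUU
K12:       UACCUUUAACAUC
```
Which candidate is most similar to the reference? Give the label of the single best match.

DH5a differs at 1 base; TOP10 differs at 3 bases; JM109 differs at 4 bases; K12 differs at 8 bases. The closest is DH5a.

DH5a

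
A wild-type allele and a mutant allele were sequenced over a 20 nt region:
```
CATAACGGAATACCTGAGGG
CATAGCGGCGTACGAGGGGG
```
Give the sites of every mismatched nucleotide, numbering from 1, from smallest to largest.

5, 9, 10, 14, 15, 17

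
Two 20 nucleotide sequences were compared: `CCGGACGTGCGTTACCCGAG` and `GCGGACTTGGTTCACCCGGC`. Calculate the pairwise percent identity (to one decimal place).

Mismatches at positions 1, 7, 10, 11, 13, 19, 20 (1-based): 7 of 20.
Identical positions: 13/20 = 65% → 65.0%.

65.0%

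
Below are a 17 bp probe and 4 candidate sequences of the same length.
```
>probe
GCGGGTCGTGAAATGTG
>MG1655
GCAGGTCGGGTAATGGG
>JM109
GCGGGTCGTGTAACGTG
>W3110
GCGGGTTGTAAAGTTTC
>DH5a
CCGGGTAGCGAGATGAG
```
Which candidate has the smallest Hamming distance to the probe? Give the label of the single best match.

Hamming distances to probe — MG1655: 4; JM109: 2; W3110: 5; DH5a: 5.
Smallest is JM109 with 2 mismatches.

JM109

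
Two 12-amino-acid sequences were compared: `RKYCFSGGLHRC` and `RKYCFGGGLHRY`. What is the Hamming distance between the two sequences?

Comparing position by position, 2 residues differ: 6 (S/G), 12 (C/Y).

2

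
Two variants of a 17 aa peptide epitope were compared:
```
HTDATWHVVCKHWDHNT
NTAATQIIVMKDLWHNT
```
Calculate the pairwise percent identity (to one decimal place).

Mismatches at positions 1, 3, 6, 7, 8, 10, 12, 13, 14 (1-based): 9 of 17.
Identical positions: 8/17 = 47.06% → 47.1%.

47.1%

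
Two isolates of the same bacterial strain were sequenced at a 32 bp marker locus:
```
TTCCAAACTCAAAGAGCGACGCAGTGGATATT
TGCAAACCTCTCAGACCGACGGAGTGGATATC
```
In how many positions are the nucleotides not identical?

8

The sequences differ at positions 2, 4, 7, 11, 12, 16, 22, 32 (1-based) — 8 in total.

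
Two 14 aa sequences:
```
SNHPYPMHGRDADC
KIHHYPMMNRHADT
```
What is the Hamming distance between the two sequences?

The sequences differ at residues 1, 2, 4, 8, 9, 11, 14 (1-based) — 7 in total.

7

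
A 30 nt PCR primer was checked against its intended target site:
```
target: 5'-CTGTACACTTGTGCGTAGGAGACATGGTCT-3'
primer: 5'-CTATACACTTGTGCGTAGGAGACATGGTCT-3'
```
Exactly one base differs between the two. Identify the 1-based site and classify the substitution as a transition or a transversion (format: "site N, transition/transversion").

The sequences differ only at site 3: G→A (purine→purine), a transition.

site 3, transition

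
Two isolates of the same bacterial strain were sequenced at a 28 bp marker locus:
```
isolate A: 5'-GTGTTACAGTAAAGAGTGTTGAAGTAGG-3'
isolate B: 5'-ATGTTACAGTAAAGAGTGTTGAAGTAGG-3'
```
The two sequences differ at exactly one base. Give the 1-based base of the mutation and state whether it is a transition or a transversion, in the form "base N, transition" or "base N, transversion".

Base 1 changes G→A. G is a purine and A is a purine, so this is a transition.

base 1, transition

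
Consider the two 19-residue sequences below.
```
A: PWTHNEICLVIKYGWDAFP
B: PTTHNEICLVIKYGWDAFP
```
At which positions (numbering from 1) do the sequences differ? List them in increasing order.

Differences at position 2 (W→T).

2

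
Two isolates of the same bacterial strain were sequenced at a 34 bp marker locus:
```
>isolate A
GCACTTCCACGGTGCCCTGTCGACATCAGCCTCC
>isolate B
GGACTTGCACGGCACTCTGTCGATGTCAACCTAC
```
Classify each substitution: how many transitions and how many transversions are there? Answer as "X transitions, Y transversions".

Mismatches (1-based):
base 2: C→G (pyrimidine→purine, transversion)
base 7: C→G (pyrimidine→purine, transversion)
base 13: T→C (pyrimidine→pyrimidine, transition)
base 14: G→A (purine→purine, transition)
base 16: C→T (pyrimidine→pyrimidine, transition)
base 24: C→T (pyrimidine→pyrimidine, transition)
base 25: A→G (purine→purine, transition)
base 29: G→A (purine→purine, transition)
base 33: C→A (pyrimidine→purine, transversion)

6 transitions, 3 transversions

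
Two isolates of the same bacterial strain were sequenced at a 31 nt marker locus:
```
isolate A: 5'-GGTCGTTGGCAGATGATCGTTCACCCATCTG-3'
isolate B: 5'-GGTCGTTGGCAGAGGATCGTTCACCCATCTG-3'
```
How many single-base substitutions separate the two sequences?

1

Mismatches (1-based): position 14: T→G.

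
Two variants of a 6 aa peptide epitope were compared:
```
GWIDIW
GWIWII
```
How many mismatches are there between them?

2

The sequences differ at positions 4, 6 (1-based) — 2 in total.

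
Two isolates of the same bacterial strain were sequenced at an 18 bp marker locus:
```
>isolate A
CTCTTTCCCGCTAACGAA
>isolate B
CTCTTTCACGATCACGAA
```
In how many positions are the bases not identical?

3

Comparing position by position, 3 positions differ: 8 (C/A), 11 (C/A), 13 (A/C).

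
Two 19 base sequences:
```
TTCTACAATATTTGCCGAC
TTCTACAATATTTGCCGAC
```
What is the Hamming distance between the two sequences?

0

No positions differ; the sequences are identical.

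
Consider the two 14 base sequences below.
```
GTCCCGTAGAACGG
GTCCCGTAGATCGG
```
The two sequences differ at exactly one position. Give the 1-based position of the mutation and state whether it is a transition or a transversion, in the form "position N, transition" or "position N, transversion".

The sequences differ only at position 11: A→T (purine→pyrimidine), a transversion.

position 11, transversion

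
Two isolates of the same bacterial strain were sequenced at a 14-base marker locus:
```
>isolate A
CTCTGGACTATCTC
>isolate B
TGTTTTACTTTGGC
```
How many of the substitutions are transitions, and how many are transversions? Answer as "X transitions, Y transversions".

Transitions (purine↔purine or pyrimidine↔pyrimidine): 1 C→T, 3 C→T.
Transversions (purine↔pyrimidine): 2 T→G, 5 G→T, 6 G→T, 10 A→T, 12 C→G, 13 T→G.

2 transitions, 6 transversions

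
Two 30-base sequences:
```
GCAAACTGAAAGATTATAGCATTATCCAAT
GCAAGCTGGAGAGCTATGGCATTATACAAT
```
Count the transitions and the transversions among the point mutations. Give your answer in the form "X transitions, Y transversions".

7 transitions, 1 transversion

Transitions (purine↔purine or pyrimidine↔pyrimidine): 5 A→G, 9 A→G, 11 A→G, 12 G→A, 13 A→G, 14 T→C, 18 A→G.
Transversions (purine↔pyrimidine): 26 C→A.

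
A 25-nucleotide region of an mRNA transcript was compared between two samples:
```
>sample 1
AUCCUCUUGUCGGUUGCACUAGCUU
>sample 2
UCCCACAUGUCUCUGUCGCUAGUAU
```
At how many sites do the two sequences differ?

11

Comparing position by position, 11 sites differ: 1 (A/U), 2 (U/C), 5 (U/A), 7 (U/A), 12 (G/U), 13 (G/C), 15 (U/G), 16 (G/U), 18 (A/G), 23 (C/U), 24 (U/A).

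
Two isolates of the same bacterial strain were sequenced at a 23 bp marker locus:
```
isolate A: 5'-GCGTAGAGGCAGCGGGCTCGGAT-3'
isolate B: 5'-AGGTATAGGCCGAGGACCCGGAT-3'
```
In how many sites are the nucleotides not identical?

7

The sequences differ at sites 1, 2, 6, 11, 13, 16, 18 (1-based) — 7 in total.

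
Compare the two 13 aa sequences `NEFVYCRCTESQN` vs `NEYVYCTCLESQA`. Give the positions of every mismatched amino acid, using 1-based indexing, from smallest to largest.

3, 7, 9, 13

Differences at position 3 (F→Y), position 7 (R→T), position 9 (T→L), position 13 (N→A).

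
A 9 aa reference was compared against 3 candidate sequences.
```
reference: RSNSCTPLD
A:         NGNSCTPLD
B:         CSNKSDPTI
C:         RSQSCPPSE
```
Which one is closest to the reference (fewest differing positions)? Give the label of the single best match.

A

A differs at 2 positions; B differs at 6 positions; C differs at 4 positions. The closest is A.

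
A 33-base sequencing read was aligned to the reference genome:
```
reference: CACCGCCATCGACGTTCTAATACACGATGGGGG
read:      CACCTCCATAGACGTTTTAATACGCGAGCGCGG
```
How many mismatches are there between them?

7

Comparing position by position, 7 bases differ: 5 (G/T), 10 (C/A), 17 (C/T), 24 (A/G), 28 (T/G), 29 (G/C), 31 (G/C).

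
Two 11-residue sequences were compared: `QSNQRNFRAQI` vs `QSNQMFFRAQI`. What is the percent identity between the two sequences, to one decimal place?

81.8%

2 positions differ (5, 6), so 9 of 11 match: 9/11 = 81.82%.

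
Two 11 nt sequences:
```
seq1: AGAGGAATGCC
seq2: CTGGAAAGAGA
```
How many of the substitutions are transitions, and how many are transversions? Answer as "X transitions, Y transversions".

3 transitions, 5 transversions

Transitions (purine↔purine or pyrimidine↔pyrimidine): 3 A→G, 5 G→A, 9 G→A.
Transversions (purine↔pyrimidine): 1 A→C, 2 G→T, 8 T→G, 10 C→G, 11 C→A.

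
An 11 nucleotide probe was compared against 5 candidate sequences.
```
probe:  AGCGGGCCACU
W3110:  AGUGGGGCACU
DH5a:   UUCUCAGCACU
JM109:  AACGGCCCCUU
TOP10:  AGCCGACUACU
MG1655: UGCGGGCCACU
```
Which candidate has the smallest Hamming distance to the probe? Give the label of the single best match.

MG1655

Hamming distances to probe — W3110: 2; DH5a: 6; JM109: 4; TOP10: 3; MG1655: 1.
Smallest is MG1655 with 1 mismatch.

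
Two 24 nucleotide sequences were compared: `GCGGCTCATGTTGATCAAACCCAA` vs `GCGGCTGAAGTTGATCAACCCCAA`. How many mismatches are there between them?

3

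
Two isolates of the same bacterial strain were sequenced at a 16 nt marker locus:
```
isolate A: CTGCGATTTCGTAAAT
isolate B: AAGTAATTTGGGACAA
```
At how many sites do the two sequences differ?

8

Comparing position by position, 8 sites differ: 1 (C/A), 2 (T/A), 4 (C/T), 5 (G/A), 10 (C/G), 12 (T/G), 14 (A/C), 16 (T/A).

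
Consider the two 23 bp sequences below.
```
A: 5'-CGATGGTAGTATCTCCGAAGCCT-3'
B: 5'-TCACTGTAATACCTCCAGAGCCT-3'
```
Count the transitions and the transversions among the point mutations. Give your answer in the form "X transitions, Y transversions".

Mismatches (1-based):
position 1: C→T (pyrimidine→pyrimidine, transition)
position 2: G→C (purine→pyrimidine, transversion)
position 4: T→C (pyrimidine→pyrimidine, transition)
position 5: G→T (purine→pyrimidine, transversion)
position 9: G→A (purine→purine, transition)
position 12: T→C (pyrimidine→pyrimidine, transition)
position 17: G→A (purine→purine, transition)
position 18: A→G (purine→purine, transition)

6 transitions, 2 transversions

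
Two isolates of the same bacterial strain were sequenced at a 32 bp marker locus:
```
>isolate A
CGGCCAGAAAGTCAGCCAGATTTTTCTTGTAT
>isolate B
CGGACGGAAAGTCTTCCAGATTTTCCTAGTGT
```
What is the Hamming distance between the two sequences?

7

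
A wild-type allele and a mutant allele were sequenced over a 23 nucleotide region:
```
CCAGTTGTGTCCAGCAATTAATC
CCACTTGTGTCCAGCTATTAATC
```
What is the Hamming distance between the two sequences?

2

Comparing position by position, 2 bases differ: 4 (G/C), 16 (A/T).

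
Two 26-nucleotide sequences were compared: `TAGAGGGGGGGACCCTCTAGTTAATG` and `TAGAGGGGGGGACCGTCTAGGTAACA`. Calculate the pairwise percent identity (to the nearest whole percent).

85%

Mismatches at positions 15, 21, 25, 26 (1-based): 4 of 26.
Identical positions: 22/26 = 84.62% → 85%.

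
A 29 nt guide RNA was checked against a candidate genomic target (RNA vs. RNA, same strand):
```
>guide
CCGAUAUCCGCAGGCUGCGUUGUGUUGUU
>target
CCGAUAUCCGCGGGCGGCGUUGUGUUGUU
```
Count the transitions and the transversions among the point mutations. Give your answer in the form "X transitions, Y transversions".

Mismatches (1-based):
site 12: A→G (purine→purine, transition)
site 16: U→G (pyrimidine→purine, transversion)

1 transition, 1 transversion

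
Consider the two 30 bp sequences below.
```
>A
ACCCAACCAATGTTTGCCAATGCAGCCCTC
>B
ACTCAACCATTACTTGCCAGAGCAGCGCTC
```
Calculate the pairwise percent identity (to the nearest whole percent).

7 positions differ (3, 10, 12, 13, 20, 21, 27), so 23 of 30 match: 23/30 = 76.67%.

77%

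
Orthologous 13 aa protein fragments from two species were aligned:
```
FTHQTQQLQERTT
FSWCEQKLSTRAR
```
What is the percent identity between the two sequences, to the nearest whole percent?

31%

9 positions differ (2, 3, 4, 5, 7, 9, 10, 12, 13), so 4 of 13 match: 4/13 = 30.77%.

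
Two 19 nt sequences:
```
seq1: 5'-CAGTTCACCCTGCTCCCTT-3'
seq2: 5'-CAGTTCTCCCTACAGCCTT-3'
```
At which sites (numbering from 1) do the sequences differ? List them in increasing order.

Scanning 1-based: 7: A/T; 12: G/A; 14: T/A; 15: C/G.

7, 12, 14, 15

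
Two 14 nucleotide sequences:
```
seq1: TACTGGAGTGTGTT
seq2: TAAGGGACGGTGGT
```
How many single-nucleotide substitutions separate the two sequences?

5

Mismatches (1-based): site 3: C→A; site 4: T→G; site 8: G→C; site 9: T→G; site 13: T→G.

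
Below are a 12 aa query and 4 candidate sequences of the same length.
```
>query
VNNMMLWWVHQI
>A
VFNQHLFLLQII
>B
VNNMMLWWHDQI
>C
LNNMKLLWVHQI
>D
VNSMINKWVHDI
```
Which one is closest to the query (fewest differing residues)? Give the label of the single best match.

B

Hamming distances to query — A: 8; B: 2; C: 3; D: 5.
Smallest is B with 2 mismatches.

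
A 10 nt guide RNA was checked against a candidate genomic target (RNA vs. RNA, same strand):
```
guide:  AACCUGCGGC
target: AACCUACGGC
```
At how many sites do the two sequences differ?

1

Comparing position by position, 1 site differs: 6 (G/A).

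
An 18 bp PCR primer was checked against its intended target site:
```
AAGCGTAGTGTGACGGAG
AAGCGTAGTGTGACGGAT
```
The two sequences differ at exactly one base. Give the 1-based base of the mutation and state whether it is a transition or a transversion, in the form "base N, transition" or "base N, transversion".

Base 18 changes G→T. G is a purine and T is a pyrimidine, so this is a transversion.

base 18, transversion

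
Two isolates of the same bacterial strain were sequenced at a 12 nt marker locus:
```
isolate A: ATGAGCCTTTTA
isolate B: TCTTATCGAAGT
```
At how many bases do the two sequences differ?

The sequences differ at bases 1, 2, 3, 4, 5, 6, 8, 9, 10, 11, 12 (1-based) — 11 in total.

11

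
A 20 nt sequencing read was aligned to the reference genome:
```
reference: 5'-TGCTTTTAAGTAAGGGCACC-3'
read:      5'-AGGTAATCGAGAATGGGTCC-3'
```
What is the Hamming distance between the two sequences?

11

Comparing position by position, 11 sites differ: 1 (T/A), 3 (C/G), 5 (T/A), 6 (T/A), 8 (A/C), 9 (A/G), 10 (G/A), 11 (T/G), 14 (G/T), 17 (C/G), 18 (A/T).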